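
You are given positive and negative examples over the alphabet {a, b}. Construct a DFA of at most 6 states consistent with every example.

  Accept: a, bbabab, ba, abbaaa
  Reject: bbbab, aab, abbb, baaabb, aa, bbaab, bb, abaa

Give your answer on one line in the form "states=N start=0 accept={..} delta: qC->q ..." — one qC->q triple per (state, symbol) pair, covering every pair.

Grow the machine one transition at a time. Run the examples from 0; the earliest place one falls off (shortest prefix, ties alphabetical) gets sent to the lowest-numbered state that keeps every Accept/Reject pair distinguishable — a pair clashes when both reach the same state with identical unread suffix — and to a fresh state only if none does.
a: 0a undefined. 0a->0: no, a/aa meet in 0. Open state 1: 0a->1.
b: 0b undefined. 0b->0: ok.
aa: 1a undefined. 1a->0: ok.
ab: 1b undefined. 1b->0: no, bbabab/bbbab meet in 0. 1b->1: no, a/bbbab meet in 1. Open state 2: 1b->2.
aba: 2a undefined. 2a->0: no, a/abaa meet in 1. 2a->1: no, bbabab/bbbab meet in 2. 2a->2: no, bbabab/baaabb meet in 2 with "b" left. Open state 3: 2a->3.
abb: 2b undefined. 2b->0: ok.
abaa: 3a undefined. 3a->0: ok.
bbabab: 3b undefined. 3b->0: no, bbabab/aab meet in 0. 3b->1: ok.
All examples now run through 4 states with every (state, symbol) defined. Accept strings end in {1}, Reject strings end in {0,2}; accept={1}.

states=4 start=0 accept={1} delta: 0a->1 0b->0 1a->0 1b->2 2a->3 2b->0 3a->0 3b->1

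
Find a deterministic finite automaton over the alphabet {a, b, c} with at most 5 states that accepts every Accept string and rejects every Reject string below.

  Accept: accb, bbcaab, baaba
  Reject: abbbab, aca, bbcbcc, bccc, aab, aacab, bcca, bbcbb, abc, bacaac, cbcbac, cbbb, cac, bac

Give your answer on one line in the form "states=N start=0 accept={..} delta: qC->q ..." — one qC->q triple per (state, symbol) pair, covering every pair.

Fold the examples into a partial DFA from state 0: repeatedly fix the first undefined (state, symbol) met by the shortest-then-alphabetical prefix, trying targets in increasing order and rejecting any under which an Accept and a Reject string meet in one state with the same remainder; add a state when all current targets are rejected. Accepting states are where Accept strings end.
a: 0a undefined. 0a->0: ok.
b: 0b undefined. 0b->0: no, baaba/abbbab meet in 0. Open state 1: 0b->1.
c: 0c undefined. 0c->0: no, accb/aab meet in 1. 0c->1: ok.
ba: 1a undefined. 1a->0: no, baaba/aca meet in 0. 1a->1: ok.
bb: 1b undefined. 1b->0: no, bbcaab/abbbab meet in 0. 1b->1: no, baaba/abbbab meet in 1. Open state 2: 1b->2.
bc: 1c undefined. 1c->0: no, accb/aca meet in 1. 1c->1: no, accb/aacab meet in 2. 1c->2: ok.
bbc: 2c undefined. 2c->0: no, bbcaab/aca meet in 1. 2c->1: no, accb/bbcbb meet in 2 with "b" left. 2c->2: no, baaba/bcca meet in 2 with "a" left. Open state 3: 2c->3.
cbb: 2b undefined. 2b->0: ok.
baca: 2a undefined. 2a->0: ok.
bbca: 3a undefined. 3a->0: no, accb/bcca meet in 0. 3a->1: no, bbcaab/aacab meet in 2. 3a->2: no, bbcaab/abbbab meet in 1. 3a->3: ok.
bbcb: 3b undefined. 3b->0: ok.
bccc: 3c undefined. 3c->0: no, accb/bccc meet in 0. 3c->1: ok.
All examples now run through 4 states with every (state, symbol) defined. Accept strings end in {0}, Reject strings end in {1,2,3}; accept={0}.

states=4 start=0 accept={0} delta: 0a->0 0b->1 0c->1 1a->1 1b->2 1c->2 2a->0 2b->0 2c->3 3a->3 3b->0 3c->1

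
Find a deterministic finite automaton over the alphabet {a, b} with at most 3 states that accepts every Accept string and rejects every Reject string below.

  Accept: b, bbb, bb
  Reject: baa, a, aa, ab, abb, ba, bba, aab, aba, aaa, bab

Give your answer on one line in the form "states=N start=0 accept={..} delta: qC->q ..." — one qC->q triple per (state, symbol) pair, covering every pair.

State merging on the prefix tree: take the shortest (then alphabetical) example prefix whose next move is undefined and point that move at state 0, else 1, else 2, ...; a target is out if some Accept/Reject pair would then sit in one state with the same input left (inseparable). If every existing state is out, open a new one.
a: 0a undefined. 0a->0: no, b/ab meet in 0 with "b" left. Open state 1: 0a->1.
b: 0b undefined. 0b->0: ok.
aa: 1a undefined. 1a->0: no, b/baa meet in 0. 1a->1: ok.
ab: 1b undefined. 1b->0: no, b/ab meet in 0. 1b->1: ok.
All examples now run through 2 states with every (state, symbol) defined. Accept strings end in {0}, Reject strings end in {1}; accept={0}.

states=2 start=0 accept={0} delta: 0a->1 0b->0 1a->1 1b->1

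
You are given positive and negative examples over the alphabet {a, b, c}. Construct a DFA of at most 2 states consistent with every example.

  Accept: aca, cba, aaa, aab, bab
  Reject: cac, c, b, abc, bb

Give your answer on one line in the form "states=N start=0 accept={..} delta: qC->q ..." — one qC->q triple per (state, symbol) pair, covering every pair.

states=2 start=0 accept={1} delta: 0a->1 0b->0 0c->0 1a->1 1b->1 1c->0

State merging on the prefix tree: take the shortest (then alphabetical) example prefix whose next move is undefined and point that move at state 0, else 1, else 2, ...; a target is out if some Accept/Reject pair would then sit in one state with the same input left (inseparable). If every existing state is out, open a new one.
a: 0a undefined. 0a->0: no, aab/b meet in 0 with "b" left. Open state 1: 0a->1.
b: 0b undefined. 0b->0: ok.
c: 0c undefined. 0c->0: ok.
aa: 1a undefined. 1a->0: no, aab/c meet in 0. 1a->1: ok.
ab: 1b undefined. 1b->0: no, aab/c meet in 0. 1b->1: ok.
ac: 1c undefined. 1c->0: ok.
All examples now run through 2 states with every (state, symbol) defined. Accept strings end in {1}, Reject strings end in {0}; accept={1}.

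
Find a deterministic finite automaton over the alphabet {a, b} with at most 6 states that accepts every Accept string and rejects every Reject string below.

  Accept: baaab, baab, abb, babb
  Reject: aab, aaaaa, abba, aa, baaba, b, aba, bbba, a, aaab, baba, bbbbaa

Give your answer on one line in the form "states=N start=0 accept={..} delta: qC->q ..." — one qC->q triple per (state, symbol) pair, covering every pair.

states=3 start=0 accept={2} delta: 0a->0 0b->1 1a->1 1b->2 2a->0 2b->2

Fold the examples into a partial DFA from state 0: repeatedly fix the first undefined (state, symbol) met by the shortest-then-alphabetical prefix, trying targets in increasing order and rejecting any under which an Accept and a Reject string meet in one state with the same remainder; add a state when all current targets are rejected. Accepting states are where Accept strings end.
a: 0a undefined. 0a->0: ok.
b: 0b undefined. 0b->0: no, baaab/aab meet in 0. Open state 1: 0b->1.
ba: 1a undefined. 1a->0: no, baaab/aab meet in 1. 1a->1: ok.
bb: 1b undefined. 1b->0: no, baaab/aaaaa meet in 0. 1b->1: no, baaab/aab meet in 1. Open state 2: 1b->2.
bbb: 2b undefined. 2b->0: no, babb/aaaaa meet in 0. 2b->1: no, babb/aab meet in 1. 2b->2: ok.
abba: 2a undefined. 2a->0: ok.
All examples now run through 3 states with every (state, symbol) defined. Accept strings end in {2}, Reject strings end in {0,1}; accept={2}.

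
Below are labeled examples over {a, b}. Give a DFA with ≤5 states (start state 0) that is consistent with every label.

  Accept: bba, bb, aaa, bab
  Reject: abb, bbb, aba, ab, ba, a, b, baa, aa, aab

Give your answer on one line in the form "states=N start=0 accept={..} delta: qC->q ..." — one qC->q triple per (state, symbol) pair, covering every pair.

states=5 start=0 accept={4} delta: 0a->1 0b->2 1a->3 1b->0 2a->2 2b->4 3a->4 3b->0 4a->4 4b->0

Grow the machine one transition at a time. Run the examples from 0; the earliest place one falls off (shortest prefix, ties alphabetical) gets sent to the lowest-numbered state that keeps every Accept/Reject pair distinguishable — a pair clashes when both reach the same state with identical unread suffix — and to a fresh state only if none does.
a: 0a undefined. 0a->0: no, bb/abb meet in 0 with "bb" left. Open state 1: 0a->1.
b: 0b undefined. 0b->0: no, bba/ba meet in 1. 0b->1: no, bba/aba meet in 1 with "ba" left. Open state 2: 0b->2.
aa: 1a undefined. 1a->0: no, aaa/a meet in 1. 1a->1: no, aaa/a meet in 1. 1a->2: no, bb/aab meet in 2 with "b" left. Open state 3: 1a->3.
ab: 1b undefined. 1b->0: ok.
ba: 2a undefined. 2a->0: no, bab/abb meet in 2. 2a->1: no, bab/ab meet in 0. 2a->2: ok.
bb: 2b undefined. 2b->0: no, bba/aba meet in 1. 2b->1: no, bba/aa meet in 3. 2b->2: no, bba/abb meet in 2. 2b->3: no, bb/aa meet in 3. Open state 4: 2b->4.
aaa: 3a undefined. 3a->0: no, aaa/ab meet in 0. 3a->1: no, aaa/aba meet in 1. 3a->2: no, aaa/abb meet in 2. 3a->3: no, aaa/aa meet in 3. 3a->4: ok.
aab: 3b undefined. 3b->0: ok.
bba: 4a undefined. 4a->0: no, bba/ab meet in 0. 4a->1: no, bba/aba meet in 1. 4a->2: no, bba/abb meet in 2. 4a->3: no, bba/aa meet in 3. 4a->4: ok.
bbb: 4b undefined. 4b->0: ok.
All examples now run through 5 states with every (state, symbol) defined. Accept strings end in {4}, Reject strings end in {0,1,2,3}; accept={4}.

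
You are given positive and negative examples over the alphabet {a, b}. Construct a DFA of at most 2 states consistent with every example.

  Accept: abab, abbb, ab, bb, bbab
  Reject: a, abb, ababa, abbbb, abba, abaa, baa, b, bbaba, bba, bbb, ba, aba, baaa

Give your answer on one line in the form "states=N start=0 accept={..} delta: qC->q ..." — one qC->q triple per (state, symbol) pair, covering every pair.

states=2 start=0 accept={0} delta: 0a->1 0b->1 1a->1 1b->0

State merging on the prefix tree: take the shortest (then alphabetical) example prefix whose next move is undefined and point that move at state 0, else 1, else 2, ...; a target is out if some Accept/Reject pair would then sit in one state with the same input left (inseparable). If every existing state is out, open a new one.
a: 0a undefined. 0a->0: no, abbb/bbb meet in 0 with "bbb" left. Open state 1: 0a->1.
b: 0b undefined. 0b->0: no, bb/b meet in 0. 0b->1: ok.
ab: 1b undefined. 1b->0: ok.
ba: 1a undefined. 1a->0: no, abab/abba meet in 0. 1a->1: ok.
All examples now run through 2 states with every (state, symbol) defined. Accept strings end in {0}, Reject strings end in {1}; accept={0}.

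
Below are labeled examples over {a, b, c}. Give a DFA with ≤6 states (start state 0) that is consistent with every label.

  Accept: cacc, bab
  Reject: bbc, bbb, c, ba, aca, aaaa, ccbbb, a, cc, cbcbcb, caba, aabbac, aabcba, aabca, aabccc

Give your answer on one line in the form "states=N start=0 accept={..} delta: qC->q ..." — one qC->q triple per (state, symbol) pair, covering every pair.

states=4 start=0 accept={2} delta: 0a->0 0b->1 0c->1 1a->1 1b->2 1c->3 2a->0 2b->0 2c->0 3a->0 3b->1 3c->2

Grow the machine one transition at a time. Run the examples from 0; the earliest place one falls off (shortest prefix, ties alphabetical) gets sent to the lowest-numbered state that keeps every Accept/Reject pair distinguishable — a pair clashes when both reach the same state with identical unread suffix — and to a fresh state only if none does.
a: 0a undefined. 0a->0: ok.
b: 0b undefined. 0b->0: no, bab/bbb meet in 0. Open state 1: 0b->1.
c: 0c undefined. 0c->0: no, cacc/c meet in 0. 0c->1: ok.
ba: 1a undefined. 1a->0: no, cacc/cc meet in 1 with "c" left. 1a->1: ok.
bb: 1b undefined. 1b->0: no, bab/aaaa meet in 0. 1b->1: no, bab/bbb meet in 1. Open state 2: 1b->2.
cc: 1c undefined. 1c->0: no, cacc/c meet in 1. 1c->1: no, cacc/c meet in 1. 1c->2: no, cacc/bbc meet in 2 with "c" left. Open state 3: 1c->3.
bbb: 2b undefined. 2b->0: ok.
bbc: 2c undefined. 2c->0: ok.
ccb: 3b undefined. 3b->0: no, bab/ccbbb meet in 2. 3b->1: ok.
caba: 2a undefined. 2a->0: ok.
cacc: 3c undefined. 3c->0: no, cacc/bbc meet in 0. 3c->1: no, cacc/c meet in 1. 3c->2: ok.
aabca: 3a undefined. 3a->0: ok.
All examples now run through 4 states with every (state, symbol) defined. Accept strings end in {2}, Reject strings end in {0,1,3}; accept={2}.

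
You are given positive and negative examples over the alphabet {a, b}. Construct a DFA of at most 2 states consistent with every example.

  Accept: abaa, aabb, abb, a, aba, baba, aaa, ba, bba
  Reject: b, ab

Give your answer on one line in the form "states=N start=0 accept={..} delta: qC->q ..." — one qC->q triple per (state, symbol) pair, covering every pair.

states=2 start=0 accept={0} delta: 0a->0 0b->1 1a->0 1b->0

Grow the machine one transition at a time. Run the examples from 0; the earliest place one falls off (shortest prefix, ties alphabetical) gets sent to the lowest-numbered state that keeps every Accept/Reject pair distinguishable — a pair clashes when both reach the same state with identical unread suffix — and to a fresh state only if none does.
a: 0a undefined. 0a->0: ok.
b: 0b undefined. 0b->0: no, abaa/b meet in 0. Open state 1: 0b->1.
ba: 1a undefined. 1a->0: ok.
bb: 1b undefined. 1b->0: ok.
All examples now run through 2 states with every (state, symbol) defined. Accept strings end in {0}, Reject strings end in {1}; accept={0}.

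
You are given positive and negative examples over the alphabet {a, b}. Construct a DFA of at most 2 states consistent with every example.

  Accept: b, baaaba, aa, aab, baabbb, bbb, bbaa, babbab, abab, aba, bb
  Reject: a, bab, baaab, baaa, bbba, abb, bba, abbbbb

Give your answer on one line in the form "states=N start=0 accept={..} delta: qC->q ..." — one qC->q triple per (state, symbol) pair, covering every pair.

states=2 start=0 accept={0} delta: 0a->1 0b->0 1a->0 1b->1

Fold the examples into a partial DFA from state 0: repeatedly fix the first undefined (state, symbol) met by the shortest-then-alphabetical prefix, trying targets in increasing order and rejecting any under which an Accept and a Reject string meet in one state with the same remainder; add a state when all current targets are rejected. Accepting states are where Accept strings end.
a: 0a undefined. 0a->0: no, aa/a meet in 0. Open state 1: 0a->1.
b: 0b undefined. 0b->0: ok.
aa: 1a undefined. 1a->0: ok.
ab: 1b undefined. 1b->0: no, b/bab meet in 0. 1b->1: ok.
All examples now run through 2 states with every (state, symbol) defined. Accept strings end in {0}, Reject strings end in {1}; accept={0}.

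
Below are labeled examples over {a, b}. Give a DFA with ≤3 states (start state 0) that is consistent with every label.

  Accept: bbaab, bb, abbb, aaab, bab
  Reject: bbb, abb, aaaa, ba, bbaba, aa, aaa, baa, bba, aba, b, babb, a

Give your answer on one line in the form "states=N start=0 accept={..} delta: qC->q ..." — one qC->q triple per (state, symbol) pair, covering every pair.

Grow the machine one transition at a time. Run the examples from 0; the earliest place one falls off (shortest prefix, ties alphabetical) gets sent to the lowest-numbered state that keeps every Accept/Reject pair distinguishable — a pair clashes when both reach the same state with identical unread suffix — and to a fresh state only if none does.
a: 0a undefined. 0a->0: no, bb/abb meet in 0 with "bb" left. Open state 1: 0a->1.
b: 0b undefined. 0b->0: no, bb/bbb meet in 0. 0b->1: ok.
aa: 1a undefined. 1a->0: no, bb/babb meet in 1 with "b" left. 1a->1: ok.
ab: 1b undefined. 1b->0: ok.
All examples now run through 2 states with every (state, symbol) defined. Accept strings end in {0}, Reject strings end in {1}; accept={0}.

states=2 start=0 accept={0} delta: 0a->1 0b->1 1a->1 1b->0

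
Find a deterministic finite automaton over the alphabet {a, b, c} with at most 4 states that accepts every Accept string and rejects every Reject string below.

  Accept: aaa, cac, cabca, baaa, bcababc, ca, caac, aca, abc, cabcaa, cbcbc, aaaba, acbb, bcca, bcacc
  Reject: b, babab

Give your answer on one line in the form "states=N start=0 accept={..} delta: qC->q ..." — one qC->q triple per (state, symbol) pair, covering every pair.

states=2 start=0 accept={0} delta: 0a->0 0b->1 0c->0 1a->0 1b->0 1c->0

Grow the machine one transition at a time. Run the examples from 0; the earliest place one falls off (shortest prefix, ties alphabetical) gets sent to the lowest-numbered state that keeps every Accept/Reject pair distinguishable — a pair clashes when both reach the same state with identical unread suffix — and to a fresh state only if none does.
a: 0a undefined. 0a->0: ok.
b: 0b undefined. 0b->0: no, aaa/b meet in 0. Open state 1: 0b->1.
c: 0c undefined. 0c->0: ok.
ba: 1a undefined. 1a->0: ok.
bc: 1c undefined. 1c->0: ok.
acbb: 1b undefined. 1b->0: ok.
All examples now run through 2 states with every (state, symbol) defined. Accept strings end in {0}, Reject strings end in {1}; accept={0}.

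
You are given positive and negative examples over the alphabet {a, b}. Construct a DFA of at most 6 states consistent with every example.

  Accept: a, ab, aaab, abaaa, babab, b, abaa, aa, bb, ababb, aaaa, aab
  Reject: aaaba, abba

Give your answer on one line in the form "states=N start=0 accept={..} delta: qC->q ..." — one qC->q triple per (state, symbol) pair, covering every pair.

Grow the machine one transition at a time. Run the examples from 0; the earliest place one falls off (shortest prefix, ties alphabetical) gets sent to the lowest-numbered state that keeps every Accept/Reject pair distinguishable — a pair clashes when both reach the same state with identical unread suffix — and to a fresh state only if none does.
a: 0a undefined. 0a->0: ok.
b: 0b undefined. 0b->0: no, a/aaaba meet in 0. Open state 1: 0b->1.
ba: 1a undefined. 1a->0: no, a/aaaba meet in 0. 1a->1: no, ab/aaaba meet in 1. Open state 2: 1a->2.
bb: 1b undefined. 1b->0: no, a/abba meet in 0. 1b->1: ok.
bab: 2b undefined. 2b->0: ok.
abaa: 2a undefined. 2a->0: ok.
All examples now run through 3 states with every (state, symbol) defined. Accept strings end in {0,1}, Reject strings end in {2}; accept={0,1}.

states=3 start=0 accept={0,1} delta: 0a->0 0b->1 1a->2 1b->1 2a->0 2b->0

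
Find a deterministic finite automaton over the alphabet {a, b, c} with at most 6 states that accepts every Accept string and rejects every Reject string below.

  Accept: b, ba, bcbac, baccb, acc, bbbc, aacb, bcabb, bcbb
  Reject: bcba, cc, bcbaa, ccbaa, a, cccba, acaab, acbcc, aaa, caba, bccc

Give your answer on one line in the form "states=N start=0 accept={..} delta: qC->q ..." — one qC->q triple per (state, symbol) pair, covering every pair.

states=6 start=0 accept={0,2,4} delta: 0a->1 0b->2 0c->1 1a->1 1b->1 1c->3 2a->0 2b->0 2c->4 3a->0 3b->0 3c->2 4a->0 4b->5 4c->0 5a->5 5b->0 5c->0

State merging on the prefix tree: take the shortest (then alphabetical) example prefix whose next move is undefined and point that move at state 0, else 1, else 2, ...; a target is out if some Accept/Reject pair would then sit in one state with the same input left (inseparable). If every existing state is out, open a new one.
a: 0a undefined. 0a->0: no, acc/cc meet in 0 with "cc" left. Open state 1: 0a->1.
b: 0b undefined. 0b->0: no, ba/a meet in 1. 0b->1: no, b/a meet in 1. Open state 2: 0b->2.
c: 0c undefined. 0c->0: no, ba/cccba meet in 2 with "a" left. 0c->1: ok.
aa: 1a undefined. 1a->0: no, ba/caba meet in 2 with "a" left. 1a->1: ok.
ac: 1c undefined. 1c->0: no, acc/a meet in 1. 1c->1: no, acc/cc meet in 1. 1c->2: no, b/cc meet in 2. Open state 3: 1c->3.
ba: 2a undefined. 2a->0: ok.
bb: 2b undefined. 2b->0: ok.
bc: 2c undefined. 2c->0: no, ba/bcba meet in 0. 2c->1: no, acc/bccc meet in 3 with "c" left. 2c->2: no, b/bccc meet in 2. 2c->3: no, bbbc/cc meet in 3. Open state 4: 2c->4.
aca: 3a undefined. 3a->0: ok.
acb: 3b undefined. 3b->0: ok.
acc: 3c undefined. 3c->0: no, ba/cccba meet in 0. 3c->1: no, acc/ccbaa meet in 1. 3c->2: ok.
bca: 4a undefined. 4a->0: ok.
bcb: 4b undefined. 4b->0: no, bcbac/cc meet in 3. 4b->1: no, bcbac/cc meet in 3. 4b->2: no, ba/bcba meet in 0. 4b->3: no, ba/bcba meet in 0. 4b->4: no, ba/bcba meet in 0. Open state 5: 4b->5.
bcc: 4c undefined. 4c->0: ok.
cab: 1b undefined. 1b->0: no, ba/acaab meet in 0. 1b->1: ok.
bcba: 5a undefined. 5a->0: no, ba/bcba meet in 0. 5a->1: no, bcbac/cc meet in 3. 5a->2: no, b/bcba meet in 2. 5a->3: no, ba/bcbaa meet in 0. 5a->4: no, ba/bcbaa meet in 0. 5a->5: ok.
bcbb: 5b undefined. 5b->0: ok.
bcbac: 5c undefined. 5c->0: ok.
All examples now run through 6 states with every (state, symbol) defined. Accept strings end in {0,2,4}, Reject strings end in {1,3,5}; accept={0,2,4}.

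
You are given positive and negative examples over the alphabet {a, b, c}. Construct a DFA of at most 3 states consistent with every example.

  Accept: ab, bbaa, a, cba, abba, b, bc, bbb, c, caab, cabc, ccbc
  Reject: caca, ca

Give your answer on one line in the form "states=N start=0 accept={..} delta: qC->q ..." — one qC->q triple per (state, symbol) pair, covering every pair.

states=3 start=0 accept={0,1} delta: 0a->0 0b->0 0c->1 1a->2 1b->0 1c->0 2a->0 2b->0 2c->1

State merging on the prefix tree: take the shortest (then alphabetical) example prefix whose next move is undefined and point that move at state 0, else 1, else 2, ...; a target is out if some Accept/Reject pair would then sit in one state with the same input left (inseparable). If every existing state is out, open a new one.
a: 0a undefined. 0a->0: ok.
b: 0b undefined. 0b->0: ok.
c: 0c undefined. 0c->0: no, ab/caca meet in 0. Open state 1: 0c->1.
ca: 1a undefined. 1a->0: no, ab/caca meet in 0. 1a->1: no, bc/ca meet in 1. Open state 2: 1a->2.
cb: 1b undefined. 1b->0: ok.
cc: 1c undefined. 1c->0: ok.
caa: 2a undefined. 2a->0: ok.
cab: 2b undefined. 2b->0: ok.
cac: 2c undefined. 2c->0: no, ab/caca meet in 0. 2c->1: ok.
All examples now run through 3 states with every (state, symbol) defined. Accept strings end in {0,1}, Reject strings end in {2}; accept={0,1}.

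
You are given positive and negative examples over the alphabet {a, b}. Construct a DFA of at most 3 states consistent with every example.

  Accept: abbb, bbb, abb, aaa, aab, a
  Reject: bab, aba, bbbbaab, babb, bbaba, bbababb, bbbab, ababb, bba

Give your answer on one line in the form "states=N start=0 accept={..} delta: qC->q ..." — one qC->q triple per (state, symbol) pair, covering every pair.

states=3 start=0 accept={0,1} delta: 0a->0 0b->1 1a->2 1b->1 2a->2 2b->2

State merging on the prefix tree: take the shortest (then alphabetical) example prefix whose next move is undefined and point that move at state 0, else 1, else 2, ...; a target is out if some Accept/Reject pair would then sit in one state with the same input left (inseparable). If every existing state is out, open a new one.
a: 0a undefined. 0a->0: ok.
b: 0b undefined. 0b->0: no, abbb/bab meet in 0. Open state 1: 0b->1.
ba: 1a undefined. 1a->0: no, abb/babb meet in 1 with "b" left. 1a->1: no, abbb/babb meet in 1 with "bb" left. Open state 2: 1a->2.
bb: 1b undefined. 1b->0: no, abbb/bbbbaab meet in 1. 1b->1: ok.
bab: 2b undefined. 2b->0: no, abbb/babb meet in 1. 2b->1: no, abbb/bab meet in 1. 2b->2: ok.
bbaba: 2a undefined. 2a->0: no, abbb/bbbbaab meet in 1. 2a->1: no, abbb/bbbbaab meet in 1. 2a->2: ok.
All examples now run through 3 states with every (state, symbol) defined. Accept strings end in {0,1}, Reject strings end in {2}; accept={0,1}.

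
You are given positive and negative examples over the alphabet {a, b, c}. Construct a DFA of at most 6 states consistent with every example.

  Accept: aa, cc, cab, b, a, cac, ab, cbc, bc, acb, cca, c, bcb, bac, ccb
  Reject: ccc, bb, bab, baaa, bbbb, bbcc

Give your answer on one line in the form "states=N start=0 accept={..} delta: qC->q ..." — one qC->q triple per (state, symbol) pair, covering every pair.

State merging on the prefix tree: take the shortest (then alphabetical) example prefix whose next move is undefined and point that move at state 0, else 1, else 2, ...; a target is out if some Accept/Reject pair would then sit in one state with the same input left (inseparable). If every existing state is out, open a new one.
a: 0a undefined. 0a->0: ok.
b: 0b undefined. 0b->0: no, aa/bb meet in 0. Open state 1: 0b->1.
c: 0c undefined. 0c->0: no, aa/ccc meet in 0. 0c->1: no, cab/bab meet in 1 with "ab" left. Open state 2: 0c->2.
ba: 1a undefined. 1a->0: no, aa/baaa meet in 0. 1a->1: no, b/baaa meet in 1. 1a->2: no, acb/bab meet in 2 with "b" left. Open state 3: 1a->3.
bb: 1b undefined. 1b->0: no, aa/bb meet in 0. 1b->1: no, b/bb meet in 1. 1b->2: no, c/bb meet in 2. 1b->3: ok.
bc: 1c undefined. 1c->0: ok.
ca: 2a undefined. 2a->0: ok.
cb: 2b undefined. 2b->0: ok.
cc: 2c undefined. 2c->0: no, cac/ccc meet in 2. 2c->1: no, aa/ccc meet in 0. 2c->2: no, cc/ccc meet in 2. 2c->3: no, cc/bb meet in 3. Open state 4: 2c->4.
baa: 3a undefined. 3a->0: no, aa/baaa meet in 0. 3a->1: ok.
bab: 3b undefined. 3b->0: no, aa/bab meet in 0. 3b->1: no, cab/bab meet in 1. 3b->2: no, aa/bbbb meet in 0. 3b->3: ok.
bac: 3c undefined. 3c->0: no, cac/bbcc meet in 2. 3c->1: no, aa/bbcc meet in 0. 3c->2: no, cc/bbcc meet in 4. 3c->3: no, bac/bb meet in 3. 3c->4: ok.
cca: 4a undefined. 4a->0: ok.
ccb: 4b undefined. 4b->0: ok.
ccc: 4c undefined. 4c->0: no, aa/ccc meet in 0. 4c->1: no, cab/ccc meet in 1. 4c->2: no, cac/ccc meet in 2. 4c->3: ok.
All examples now run through 5 states with every (state, symbol) defined. Accept strings end in {0,1,2,4}, Reject strings end in {3}; accept={0,1,2,4}.

states=5 start=0 accept={0,1,2,4} delta: 0a->0 0b->1 0c->2 1a->3 1b->3 1c->0 2a->0 2b->0 2c->4 3a->1 3b->3 3c->4 4a->0 4b->0 4c->3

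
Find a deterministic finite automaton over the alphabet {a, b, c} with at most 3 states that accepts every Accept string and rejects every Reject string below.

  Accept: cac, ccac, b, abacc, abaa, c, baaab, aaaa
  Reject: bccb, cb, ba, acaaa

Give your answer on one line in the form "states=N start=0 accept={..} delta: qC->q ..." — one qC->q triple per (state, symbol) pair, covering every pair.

Fold the examples into a partial DFA from state 0: repeatedly fix the first undefined (state, symbol) met by the shortest-then-alphabetical prefix, trying targets in increasing order and rejecting any under which an Accept and a Reject string meet in one state with the same remainder; add a state when all current targets are rejected. Accepting states are where Accept strings end.
a: 0a undefined. 0a->0: ok.
b: 0b undefined. 0b->0: no, b/ba meet in 0. Open state 1: 0b->1.
c: 0c undefined. 0c->0: no, cac/acaaa meet in 0. 0c->1: ok.
ba: 1a undefined. 1a->0: no, abaa/ba meet in 0. 1a->1: no, b/ba meet in 1. Open state 2: 1a->2.
bc: 1c undefined. 1c->0: ok.
cb: 1b undefined. 1b->0: no, aaaa/bccb meet in 0. 1b->1: no, ccac/bccb meet in 1. 1b->2: ok.
baa: 2a undefined. 2a->0: no, abaa/acaaa meet in 0. 2a->1: ok.
cac: 2c undefined. 2c->0: ok.
baaab: 2b undefined. 2b->0: ok.
All examples now run through 3 states with every (state, symbol) defined. Accept strings end in {0,1}, Reject strings end in {2}; accept={0,1}.

states=3 start=0 accept={0,1} delta: 0a->0 0b->1 0c->1 1a->2 1b->2 1c->0 2a->1 2b->0 2c->0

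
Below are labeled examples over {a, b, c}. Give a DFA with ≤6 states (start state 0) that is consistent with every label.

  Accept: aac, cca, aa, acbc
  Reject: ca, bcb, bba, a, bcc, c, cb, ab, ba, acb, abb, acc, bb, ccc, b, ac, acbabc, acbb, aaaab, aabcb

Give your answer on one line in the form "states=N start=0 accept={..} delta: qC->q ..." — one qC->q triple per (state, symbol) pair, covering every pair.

states=5 start=0 accept={3} delta: 0a->1 0b->0 0c->2 1a->3 1b->0 1c->2 2a->0 2b->4 2c->1 3a->0 3b->0 3c->3 4a->0 4b->0 4c->3

State merging on the prefix tree: take the shortest (then alphabetical) example prefix whose next move is undefined and point that move at state 0, else 1, else 2, ...; a target is out if some Accept/Reject pair would then sit in one state with the same input left (inseparable). If every existing state is out, open a new one.
a: 0a undefined. 0a->0: no, aac/c meet in 0 with "c" left. Open state 1: 0a->1.
b: 0b undefined. 0b->0: ok.
c: 0c undefined. 0c->0: no, cca/ca meet in 1. 0c->1: no, aa/ca meet in 1 with "a" left. Open state 2: 0c->2.
aa: 1a undefined. 1a->0: no, aac/c meet in 2. 1a->1: no, aac/ac meet in 1 with "c" left. 1a->2: no, aac/bcc meet in 2 with "c" left. Open state 3: 1a->3.
ab: 1b undefined. 1b->0: ok.
ac: 1c undefined. 1c->0: no, acbc/c meet in 2. 1c->1: no, acbc/c meet in 2. 1c->2: ok.
ca: 2a undefined. 2a->0: ok.
cb: 2b undefined. 2b->0: no, acbc/c meet in 2. 2b->1: no, acbc/c meet in 2. 2b->2: no, acbc/bcc meet in 2 with "c" left. 2b->3: no, aa/bcb meet in 3. Open state 4: 2b->4.
cc: 2c undefined. 2c->0: no, cca/bba meet in 1. 2c->1: ok.
aaa: 3a undefined. 3a->0: ok.
aab: 3b undefined. 3b->0: ok.
aac: 3c undefined. 3c->0: no, aac/ca meet in 0. 3c->1: no, aac/bba meet in 1. 3c->2: no, aac/c meet in 2. 3c->3: ok.
acba: 4a undefined. 4a->0: ok.
acbb: 4b undefined. 4b->0: ok.
acbc: 4c undefined. 4c->0: no, acbc/ca meet in 0. 4c->1: no, acbc/bba meet in 1. 4c->2: no, acbc/c meet in 2. 4c->3: ok.
All examples now run through 5 states with every (state, symbol) defined. Accept strings end in {3}, Reject strings end in {0,1,2,4}; accept={3}.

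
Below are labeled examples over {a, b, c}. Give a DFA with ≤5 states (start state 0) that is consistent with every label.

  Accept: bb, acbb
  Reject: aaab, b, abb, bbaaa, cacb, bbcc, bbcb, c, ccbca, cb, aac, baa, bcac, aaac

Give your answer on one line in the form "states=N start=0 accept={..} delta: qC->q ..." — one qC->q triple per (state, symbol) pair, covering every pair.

states=4 start=0 accept={2} delta: 0a->1 0b->1 0c->0 1a->2 1b->2 1c->0 2a->3 2b->0 2c->0 3a->0 3b->0 3c->0

Grow the machine one transition at a time. Run the examples from 0; the earliest place one falls off (shortest prefix, ties alphabetical) gets sent to the lowest-numbered state that keeps every Accept/Reject pair distinguishable — a pair clashes when both reach the same state with identical unread suffix — and to a fresh state only if none does.
a: 0a undefined. 0a->0: no, bb/abb meet in 0 with "bb" left. Open state 1: 0a->1.
b: 0b undefined. 0b->0: no, bb/b meet in 0. 0b->1: ok.
c: 0c undefined. 0c->0: ok.
aa: 1a undefined. 1a->0: no, bb/aaab meet in 1 with "b" left. 1a->1: no, bb/aaab meet in 1 with "b" left. Open state 2: 1a->2.
ab: 1b undefined. 1b->0: no, bb/bbcc meet in 0. 1b->1: no, bb/b meet in 1. 1b->2: ok.
ac: 1c undefined. 1c->0: ok.
aaa: 2a undefined. 2a->0: no, bb/bbaaa meet in 2. 2a->1: no, bb/aaab meet in 2. 2a->2: no, bb/bbaaa meet in 2. Open state 3: 2a->3.
aac: 2c undefined. 2c->0: ok.
abb: 2b undefined. 2b->0: ok.
aaab: 3b undefined. 3b->0: ok.
aaac: 3c undefined. 3c->0: ok.
bbaa: 3a undefined. 3a->0: ok.
All examples now run through 4 states with every (state, symbol) defined. Accept strings end in {2}, Reject strings end in {0,1,3}; accept={2}.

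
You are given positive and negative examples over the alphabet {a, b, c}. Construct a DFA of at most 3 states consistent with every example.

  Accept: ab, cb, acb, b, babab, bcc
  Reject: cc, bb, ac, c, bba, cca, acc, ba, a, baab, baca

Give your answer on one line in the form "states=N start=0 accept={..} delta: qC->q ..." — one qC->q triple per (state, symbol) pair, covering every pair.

states=3 start=0 accept={1} delta: 0a->0 0b->1 0c->0 1a->2 1b->0 1c->1 2a->1 2b->0 2c->0

State merging on the prefix tree: take the shortest (then alphabetical) example prefix whose next move is undefined and point that move at state 0, else 1, else 2, ...; a target is out if some Accept/Reject pair would then sit in one state with the same input left (inseparable). If every existing state is out, open a new one.
a: 0a undefined. 0a->0: ok.
b: 0b undefined. 0b->0: no, ab/bb meet in 0. Open state 1: 0b->1.
c: 0c undefined. 0c->0: ok.
ba: 1a undefined. 1a->0: no, ab/baab meet in 1. 1a->1: no, ab/ba meet in 1. Open state 2: 1a->2.
bb: 1b undefined. 1b->0: ok.
bc: 1c undefined. 1c->0: no, bcc/cc meet in 0. 1c->1: ok.
baa: 2a undefined. 2a->0: no, ab/baab meet in 1. 2a->1: ok.
bab: 2b undefined. 2b->0: ok.
bac: 2c undefined. 2c->0: ok.
All examples now run through 3 states with every (state, symbol) defined. Accept strings end in {1}, Reject strings end in {0,2}; accept={1}.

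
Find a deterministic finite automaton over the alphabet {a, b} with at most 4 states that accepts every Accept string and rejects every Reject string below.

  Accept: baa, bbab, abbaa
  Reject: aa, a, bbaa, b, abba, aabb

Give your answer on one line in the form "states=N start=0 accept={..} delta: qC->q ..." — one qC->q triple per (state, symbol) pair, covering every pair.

Grow the machine one transition at a time. Run the examples from 0; the earliest place one falls off (shortest prefix, ties alphabetical) gets sent to the lowest-numbered state that keeps every Accept/Reject pair distinguishable — a pair clashes when both reach the same state with identical unread suffix — and to a fresh state only if none does.
a: 0a undefined. 0a->0: no, abbaa/bbaa meet in 0 with "bbaa" left. Open state 1: 0a->1.
b: 0b undefined. 0b->0: no, baa/aa meet in 1 with "a" left. 0b->1: ok.
aa: 1a undefined. 1a->0: no, baa/a meet in 1. 1a->1: no, baa/aa meet in 1. Open state 2: 1a->2.
ab: 1b undefined. 1b->0: ok.
aab: 2b undefined. 2b->0: ok.
baa: 2a undefined. 2a->0: ok.
All examples now run through 3 states with every (state, symbol) defined. Accept strings end in {0}, Reject strings end in {1,2}; accept={0}.

states=3 start=0 accept={0} delta: 0a->1 0b->1 1a->2 1b->0 2a->0 2b->0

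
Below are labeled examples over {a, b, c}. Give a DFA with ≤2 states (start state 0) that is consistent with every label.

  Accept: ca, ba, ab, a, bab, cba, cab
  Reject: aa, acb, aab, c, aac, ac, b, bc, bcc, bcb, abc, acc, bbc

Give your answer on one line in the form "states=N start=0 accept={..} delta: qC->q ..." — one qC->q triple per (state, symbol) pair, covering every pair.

Grow the machine one transition at a time. Run the examples from 0; the earliest place one falls off (shortest prefix, ties alphabetical) gets sent to the lowest-numbered state that keeps every Accept/Reject pair distinguishable — a pair clashes when both reach the same state with identical unread suffix — and to a fresh state only if none does.
a: 0a undefined. 0a->0: no, ab/aab meet in 0 with "b" left. Open state 1: 0a->1.
b: 0b undefined. 0b->0: ok.
c: 0c undefined. 0c->0: ok.
aa: 1a undefined. 1a->0: ok.
ab: 1b undefined. 1b->0: no, ab/aa meet in 0. 1b->1: ok.
ac: 1c undefined. 1c->0: ok.
All examples now run through 2 states with every (state, symbol) defined. Accept strings end in {1}, Reject strings end in {0}; accept={1}.

states=2 start=0 accept={1} delta: 0a->1 0b->0 0c->0 1a->0 1b->1 1c->0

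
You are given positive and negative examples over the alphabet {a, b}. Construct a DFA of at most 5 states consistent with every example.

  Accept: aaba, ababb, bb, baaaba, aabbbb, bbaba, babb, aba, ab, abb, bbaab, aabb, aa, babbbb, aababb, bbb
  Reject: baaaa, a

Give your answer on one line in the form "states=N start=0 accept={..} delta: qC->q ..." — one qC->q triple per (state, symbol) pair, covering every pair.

State merging on the prefix tree: take the shortest (then alphabetical) example prefix whose next move is undefined and point that move at state 0, else 1, else 2, ...; a target is out if some Accept/Reject pair would then sit in one state with the same input left (inseparable). If every existing state is out, open a new one.
a: 0a undefined. 0a->0: no, aa/a meet in 0. Open state 1: 0a->1.
b: 0b undefined. 0b->0: ok.
aa: 1a undefined. 1a->0: no, aaba/a meet in 1. 1a->1: no, aa/baaaa meet in 1. Open state 2: 1a->2.
ab: 1b undefined. 1b->0: no, bbaba/a meet in 1. 1b->1: no, babb/a meet in 1. 1b->2: ok.
aab: 2b undefined. 2b->0: no, aaba/a meet in 1. 2b->1: no, babb/a meet in 1. 2b->2: ok.
aba: 2a undefined. 2a->0: no, baaaba/baaaa meet in 1. 2a->1: no, aaba/a meet in 1. 2a->2: no, aaba/baaaa meet in 2. Open state 3: 2a->3.
abab: 3b undefined. 3b->0: no, baaaba/a meet in 1. 3b->1: ok.
baaaa: 3a undefined. 3a->0: no, bb/baaaa meet in 0. 3a->1: ok.
All examples now run through 4 states with every (state, symbol) defined. Accept strings end in {0,2,3}, Reject strings end in {1}; accept={0,2,3}.

states=4 start=0 accept={0,2,3} delta: 0a->1 0b->0 1a->2 1b->2 2a->3 2b->2 3a->1 3b->1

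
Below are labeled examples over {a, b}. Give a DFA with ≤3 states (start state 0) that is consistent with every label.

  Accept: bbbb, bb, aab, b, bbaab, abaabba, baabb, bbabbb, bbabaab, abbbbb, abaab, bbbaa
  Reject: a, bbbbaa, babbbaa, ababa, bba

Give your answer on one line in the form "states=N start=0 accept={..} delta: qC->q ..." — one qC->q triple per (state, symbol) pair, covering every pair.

Grow the machine one transition at a time. Run the examples from 0; the earliest place one falls off (shortest prefix, ties alphabetical) gets sent to the lowest-numbered state that keeps every Accept/Reject pair distinguishable — a pair clashes when both reach the same state with identical unread suffix — and to a fresh state only if none does.
a: 0a undefined. 0a->0: ok.
b: 0b undefined. 0b->0: no, bbbb/a meet in 0. Open state 1: 0b->1.
ba: 1a undefined. 1a->0: no, abaabba/bba meet in 1 with "ba" left. 1a->1: ok.
bb: 1b undefined. 1b->0: no, bbbb/a meet in 0. 1b->1: no, bbbb/bbbbaa meet in 1. Open state 2: 1b->2.
bba: 2a undefined. 2a->0: ok.
bbb: 2b undefined. 2b->0: no, bbbb/bbbbaa meet in 1. 2b->1: ok.
All examples now run through 3 states with every (state, symbol) defined. Accept strings end in {1,2}, Reject strings end in {0}; accept={1,2}.

states=3 start=0 accept={1,2} delta: 0a->0 0b->1 1a->1 1b->2 2a->0 2b->1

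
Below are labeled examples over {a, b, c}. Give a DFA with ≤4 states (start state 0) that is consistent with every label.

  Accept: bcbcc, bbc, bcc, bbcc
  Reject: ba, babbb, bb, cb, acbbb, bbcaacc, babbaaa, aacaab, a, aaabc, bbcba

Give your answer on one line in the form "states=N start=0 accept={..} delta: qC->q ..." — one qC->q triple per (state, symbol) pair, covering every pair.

Grow the machine one transition at a time. Run the examples from 0; the earliest place one falls off (shortest prefix, ties alphabetical) gets sent to the lowest-numbered state that keeps every Accept/Reject pair distinguishable — a pair clashes when both reach the same state with identical unread suffix — and to a fresh state only if none does.
a: 0a undefined. 0a->0: ok.
b: 0b undefined. 0b->0: no, bbc/aaabc meet in 0 with "c" left. Open state 1: 0b->1.
c: 0c undefined. 0c->0: ok.
ba: 1a undefined. 1a->0: ok.
bb: 1b undefined. 1b->0: no, bbc/ba meet in 0. 1b->1: no, bbc/aaabc meet in 1 with "c" left. Open state 2: 1b->2.
bc: 1c undefined. 1c->0: no, bcbcc/ba meet in 0. 1c->1: no, bcc/cb meet in 1. 1c->2: ok.
bbc: 2c undefined. 2c->0: no, bbc/ba meet in 0. 2c->1: no, bbc/cb meet in 1. 2c->2: no, bbc/bb meet in 2. Open state 3: 2c->3.
bcb: 2b undefined. 2b->0: no, bcbcc/ba meet in 0. 2b->1: ok.
bbca: 3a undefined. 3a->0: ok.
bbcb: 3b undefined. 3b->0: ok.
bbcc: 3c undefined. 3c->0: no, bbcc/ba meet in 0. 3c->1: no, bbcc/babbb meet in 1. 3c->2: no, bbcc/bb meet in 2. 3c->3: ok.
babba: 2a undefined. 2a->0: ok.
All examples now run through 4 states with every (state, symbol) defined. Accept strings end in {3}, Reject strings end in {0,1,2}; accept={3}.

states=4 start=0 accept={3} delta: 0a->0 0b->1 0c->0 1a->0 1b->2 1c->2 2a->0 2b->1 2c->3 3a->0 3b->0 3c->3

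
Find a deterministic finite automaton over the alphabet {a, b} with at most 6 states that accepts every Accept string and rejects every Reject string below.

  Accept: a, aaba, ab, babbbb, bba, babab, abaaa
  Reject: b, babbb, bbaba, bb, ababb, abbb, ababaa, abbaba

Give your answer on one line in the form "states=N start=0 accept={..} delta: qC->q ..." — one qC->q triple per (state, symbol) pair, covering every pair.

states=5 start=0 accept={1,2} delta: 0a->1 0b->0 1a->0 1b->2 2a->3 2b->4 3a->0 3b->2 4a->1 4b->3

State merging on the prefix tree: take the shortest (then alphabetical) example prefix whose next move is undefined and point that move at state 0, else 1, else 2, ...; a target is out if some Accept/Reject pair would then sit in one state with the same input left (inseparable). If every existing state is out, open a new one.
a: 0a undefined. 0a->0: no, ab/b meet in 0 with "b" left. Open state 1: 0a->1.
b: 0b undefined. 0b->0: ok.
aa: 1a undefined. 1a->0: ok.
ab: 1b undefined. 1b->0: no, a/bbaba meet in 1. 1b->1: no, a/babbb meet in 1. Open state 2: 1b->2.
aba: 2a undefined. 2a->0: no, babab/b meet in 0. 2a->1: no, a/bbaba meet in 1. 2a->2: no, ab/bbaba meet in 2. Open state 3: 2a->3.
abb: 2b undefined. 2b->0: no, babbbb/b meet in 0. 2b->1: no, a/abbaba meet in 1. 2b->2: no, ab/babbb meet in 2. 2b->3: no, babbbb/ababb meet in 3 with "bb" left. Open state 4: 2b->4.
abaa: 3a undefined. 3a->0: ok.
abab: 3b undefined. 3b->0: no, babab/b meet in 0. 3b->1: no, a/ababaa meet in 1. 3b->2: ok.
abba: 4a undefined. 4a->0: no, a/abbaba meet in 1. 4a->1: ok.
abbb: 4b undefined. 4b->0: no, babbbb/b meet in 0. 4b->1: no, a/babbb meet in 1. 4b->2: no, ab/babbb meet in 2. 4b->3: ok.
All examples now run through 5 states with every (state, symbol) defined. Accept strings end in {1,2}, Reject strings end in {0,3,4}; accept={1,2}.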